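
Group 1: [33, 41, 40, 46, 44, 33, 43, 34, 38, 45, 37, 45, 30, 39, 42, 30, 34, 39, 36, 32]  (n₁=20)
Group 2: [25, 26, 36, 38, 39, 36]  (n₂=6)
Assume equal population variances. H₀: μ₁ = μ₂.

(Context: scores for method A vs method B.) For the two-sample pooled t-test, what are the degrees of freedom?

df = n₁ + n₂ − 2 = 20 + 6 − 2 = 24

degrees of freedom = 24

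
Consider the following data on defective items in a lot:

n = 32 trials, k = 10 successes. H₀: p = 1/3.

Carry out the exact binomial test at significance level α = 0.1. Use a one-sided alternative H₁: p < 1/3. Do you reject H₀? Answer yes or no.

reject H₀: no

Exact binomial: n=32, k=10, p₀=1/3=0.3333
P(X≤10) from Σ C(n,i)·p₀^i·(1−p₀)^(n−i)
p-value (one-sided, H₁ less) = 0.48356
At α=0.1: p ≥ α → fail to reject H₀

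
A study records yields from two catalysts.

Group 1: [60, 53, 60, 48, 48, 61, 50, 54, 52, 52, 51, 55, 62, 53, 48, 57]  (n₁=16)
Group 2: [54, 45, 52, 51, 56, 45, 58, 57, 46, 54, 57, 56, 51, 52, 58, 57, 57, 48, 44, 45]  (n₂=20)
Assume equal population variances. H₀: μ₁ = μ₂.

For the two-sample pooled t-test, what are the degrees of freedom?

degrees of freedom = 34

df = n₁ + n₂ − 2 = 16 + 20 − 2 = 34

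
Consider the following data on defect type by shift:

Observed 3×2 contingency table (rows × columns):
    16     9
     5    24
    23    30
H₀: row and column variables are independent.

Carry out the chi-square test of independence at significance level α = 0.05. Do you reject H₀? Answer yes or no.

Row totals [25, 29, 53], col totals [44, 63], n=107
χ² = (16−10.28)²/10.28 + (9−14.72)²/14.72 + (5−11.93)²/11.93 + (24−17.07)²/17.07 + (23−21.79)²/21.79 + (30−31.21)²/31.21 = 12.3483
df = 2
p-value (upper-tail) = 0.00208
At α=0.05: p < α → reject H₀

reject H₀: yes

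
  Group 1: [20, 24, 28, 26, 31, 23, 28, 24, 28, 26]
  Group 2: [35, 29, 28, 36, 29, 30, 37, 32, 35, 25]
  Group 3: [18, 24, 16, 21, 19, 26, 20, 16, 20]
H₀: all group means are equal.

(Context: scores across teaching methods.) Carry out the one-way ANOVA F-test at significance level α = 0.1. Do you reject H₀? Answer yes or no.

reject H₀: yes

Group means [25.80, 31.60, 20.00], grand mean 26.000
SSB = Σnᵢ(x̄ᵢ−x̄)² = 638.000; SSW = ΣΣ(x−x̄ᵢ)² = 324.000
MSB = 638.000/2 = 319.0000; MSW = 324.000/26 = 12.4615
F = MSB/MSW = 25.5988
df = (2, 26)
p-value (upper-tail) = 0.00000
At α=0.1: p < α → reject H₀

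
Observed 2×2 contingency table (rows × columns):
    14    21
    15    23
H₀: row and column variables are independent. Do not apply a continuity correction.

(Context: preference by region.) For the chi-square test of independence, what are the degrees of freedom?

df = (r−1)(c−1) = (2−1)·(2−1) = 1

degrees of freedom = 1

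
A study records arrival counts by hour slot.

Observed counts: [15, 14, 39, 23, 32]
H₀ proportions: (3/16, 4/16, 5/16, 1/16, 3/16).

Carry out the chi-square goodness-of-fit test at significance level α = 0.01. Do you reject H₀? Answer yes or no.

n = 123; E_i = n·p_i = [23.06, 30.75, 38.44, 7.69, 23.06]
χ² = (15−23.06)²/23.06 + (14−30.75)²/30.75 + (39−38.44)²/38.44 + (23−7.69)²/7.69 + (32−23.06)²/23.06 = 45.9149
df = 4
p-value (upper-tail) = 0.00000
At α=0.01: p < α → reject H₀

reject H₀: yes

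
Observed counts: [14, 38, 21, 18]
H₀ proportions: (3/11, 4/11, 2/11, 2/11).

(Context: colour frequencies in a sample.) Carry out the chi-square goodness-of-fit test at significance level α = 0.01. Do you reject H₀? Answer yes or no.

n = 91; E_i = n·p_i = [24.82, 33.09, 16.55, 16.55]
χ² = (14−24.82)²/24.82 + (38−33.09)²/33.09 + (21−16.55)²/16.55 + (18−16.55)²/16.55 = 6.7711
df = 3
p-value (upper-tail) = 0.07956
At α=0.01: p ≥ α → fail to reject H₀

reject H₀: no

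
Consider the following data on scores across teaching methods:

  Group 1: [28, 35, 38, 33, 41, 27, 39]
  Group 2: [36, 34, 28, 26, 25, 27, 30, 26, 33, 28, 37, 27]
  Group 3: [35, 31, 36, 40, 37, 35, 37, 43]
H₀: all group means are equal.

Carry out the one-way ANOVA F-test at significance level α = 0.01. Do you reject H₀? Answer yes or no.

Group means [34.43, 29.75, 36.75], grand mean 33.037
SSB = Σnᵢ(x̄ᵢ−x̄)² = 253.499; SSW = ΣΣ(x−x̄ᵢ)² = 457.464
MSB = 253.499/2 = 126.7493; MSW = 457.464/24 = 19.0610
F = MSB/MSW = 6.6497
df = (2, 24)
p-value (upper-tail) = 0.00504
At α=0.01: p < α → reject H₀

reject H₀: yes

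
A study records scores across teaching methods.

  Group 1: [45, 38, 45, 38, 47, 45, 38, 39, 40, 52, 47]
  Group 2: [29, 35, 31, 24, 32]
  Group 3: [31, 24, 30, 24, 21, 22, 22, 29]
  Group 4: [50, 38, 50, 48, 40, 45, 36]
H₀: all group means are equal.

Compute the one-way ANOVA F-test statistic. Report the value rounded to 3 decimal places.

test statistic = 30.248

Group means [43.09, 30.20, 25.38, 43.86], grand mean 36.613
SSB = Σnᵢ(x̄ᵢ−x̄)² = 2044.914; SSW = ΣΣ(x−x̄ᵢ)² = 608.441
MSB = 2044.914/3 = 681.6379; MSW = 608.441/27 = 22.5349
F = MSB/MSW = 30.2482
df = (3, 27)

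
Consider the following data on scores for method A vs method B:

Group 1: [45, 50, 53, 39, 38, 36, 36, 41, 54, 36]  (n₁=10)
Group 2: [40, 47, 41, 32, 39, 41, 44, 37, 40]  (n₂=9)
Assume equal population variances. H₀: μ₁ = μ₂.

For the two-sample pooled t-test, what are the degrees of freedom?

df = n₁ + n₂ − 2 = 10 + 9 − 2 = 17

degrees of freedom = 17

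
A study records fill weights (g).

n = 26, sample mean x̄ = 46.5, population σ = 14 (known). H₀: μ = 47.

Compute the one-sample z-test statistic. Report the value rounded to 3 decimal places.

test statistic = -0.182

SE = σ/√n = 14/√26 = 2.7456
z = (x̄−μ₀)/SE = (46.5−47)/2.7456 = -0.1821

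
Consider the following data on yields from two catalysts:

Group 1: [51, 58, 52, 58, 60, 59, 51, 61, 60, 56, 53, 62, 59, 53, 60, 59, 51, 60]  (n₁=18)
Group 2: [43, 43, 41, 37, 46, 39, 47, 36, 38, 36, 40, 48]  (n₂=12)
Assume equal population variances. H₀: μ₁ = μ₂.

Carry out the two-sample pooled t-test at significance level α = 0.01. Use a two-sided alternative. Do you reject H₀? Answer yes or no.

reject H₀: yes

x̄₁=56.833, s₁=3.884, n₁=18
x̄₂=41.167, s₂=4.239, n₂=12
s_p² = [17·3.884² + 11·4.239²]/28 = 16.2202
SE = √(s_p²·(1/18+1/12)) = 1.5009
t = (56.833−41.167)/1.5009 = 10.4379
df = 28
p-value (two-sided) = 0.00000
At α=0.01: p < α → reject H₀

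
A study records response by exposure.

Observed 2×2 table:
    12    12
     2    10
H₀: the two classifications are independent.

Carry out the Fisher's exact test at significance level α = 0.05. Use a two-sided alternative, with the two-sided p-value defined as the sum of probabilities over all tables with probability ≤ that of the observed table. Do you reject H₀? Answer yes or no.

Margins: r₁=24, r₂=12, c₁=14, c₂=22, n=36
p_obs = C(24,12)·C(12,2)/C(36,14); sum pmf over tables with pmf ≤ p_obs
p-value (two-sided) = 0.07562
At α=0.05: p ≥ α → fail to reject H₀

reject H₀: no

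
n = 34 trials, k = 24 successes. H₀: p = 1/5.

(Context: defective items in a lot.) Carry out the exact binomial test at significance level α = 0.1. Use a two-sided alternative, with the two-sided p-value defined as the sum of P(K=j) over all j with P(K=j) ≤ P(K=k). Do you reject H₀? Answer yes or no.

reject H₀: yes

Exact binomial: n=34, k=24, p₀=1/5=0.2000
P(X=j) = C(n,j)·p₀^j·(1−p₀)^(n−j); p = Σ P(X=j) over j with P(X=j) ≤ P(X=24)
p-value (two-sided) = 0.00000
At α=0.1: p < α → reject H₀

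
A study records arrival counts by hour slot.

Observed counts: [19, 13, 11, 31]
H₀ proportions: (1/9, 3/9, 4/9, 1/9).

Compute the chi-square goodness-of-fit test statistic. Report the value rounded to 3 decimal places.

n = 74; E_i = n·p_i = [8.22, 24.67, 32.89, 8.22]
χ² = (19−8.22)²/8.22 + (13−24.67)²/24.67 + (11−32.89)²/32.89 + (31−8.22)²/8.22 = 97.3142
df = 3

test statistic = 97.314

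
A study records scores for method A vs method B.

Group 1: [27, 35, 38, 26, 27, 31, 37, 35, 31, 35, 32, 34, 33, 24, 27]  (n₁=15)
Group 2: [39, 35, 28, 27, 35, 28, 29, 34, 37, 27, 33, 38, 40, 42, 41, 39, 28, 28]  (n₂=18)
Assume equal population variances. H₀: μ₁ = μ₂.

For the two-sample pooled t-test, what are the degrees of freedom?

degrees of freedom = 31

df = n₁ + n₂ − 2 = 15 + 18 − 2 = 31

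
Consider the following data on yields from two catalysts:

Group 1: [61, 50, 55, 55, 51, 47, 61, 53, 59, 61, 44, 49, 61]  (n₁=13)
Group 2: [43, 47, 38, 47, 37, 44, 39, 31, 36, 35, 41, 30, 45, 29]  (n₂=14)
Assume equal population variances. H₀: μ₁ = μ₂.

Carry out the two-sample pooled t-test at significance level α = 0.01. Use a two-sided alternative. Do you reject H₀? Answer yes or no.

x̄₁=54.385, s₁=5.924, n₁=13
x̄₂=38.714, s₂=6.094, n₂=14
s_p² = [12·5.924² + 13·6.094²]/25 = 36.1574
SE = √(s_p²·(1/13+1/14)) = 2.3160
t = (54.385−38.714)/2.3160 = 6.7660
df = 25
p-value (two-sided) = 0.00000
At α=0.01: p < α → reject H₀

reject H₀: yes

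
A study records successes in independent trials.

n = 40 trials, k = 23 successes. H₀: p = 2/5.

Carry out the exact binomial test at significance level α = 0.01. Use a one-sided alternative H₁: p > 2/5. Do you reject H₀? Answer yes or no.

Exact binomial: n=40, k=23, p₀=2/5=0.4000
P(X≥23) from Σ C(n,i)·p₀^i·(1−p₀)^(n−i)
p-value (one-sided, H₁ greater) = 0.01891
At α=0.01: p ≥ α → fail to reject H₀

reject H₀: no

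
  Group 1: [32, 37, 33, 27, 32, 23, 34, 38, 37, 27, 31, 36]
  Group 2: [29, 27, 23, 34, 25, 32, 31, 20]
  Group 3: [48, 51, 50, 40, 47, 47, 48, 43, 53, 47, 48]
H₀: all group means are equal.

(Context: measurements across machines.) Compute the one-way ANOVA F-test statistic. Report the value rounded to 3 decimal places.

Group means [32.25, 27.62, 47.45], grand mean 36.452
SSB = Σnᵢ(x̄ᵢ−x̄)² = 2166.825; SSW = ΣΣ(x−x̄ᵢ)² = 524.852
MSB = 2166.825/2 = 1083.4126; MSW = 524.852/28 = 18.7447
F = MSB/MSW = 57.7983
df = (2, 28)

test statistic = 57.798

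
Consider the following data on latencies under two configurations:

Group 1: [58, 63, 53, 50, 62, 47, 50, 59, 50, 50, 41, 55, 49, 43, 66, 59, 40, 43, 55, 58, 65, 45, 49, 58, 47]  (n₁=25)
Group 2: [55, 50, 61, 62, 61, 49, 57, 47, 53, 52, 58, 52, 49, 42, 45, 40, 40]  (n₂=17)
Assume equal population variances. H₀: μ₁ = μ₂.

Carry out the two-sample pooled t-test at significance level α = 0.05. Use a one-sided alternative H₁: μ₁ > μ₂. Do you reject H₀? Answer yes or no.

x̄₁=52.600, s₁=7.533, n₁=25
x̄₂=51.353, s₂=7.115, n₂=17
s_p² = [24·7.533² + 16·7.115²]/40 = 54.2971
SE = √(s_p²·(1/25+1/17)) = 2.3164
t = (52.600−51.353)/2.3164 = 0.5384
df = 40
p-value (one-sided, H₁ greater) = 0.29666
At α=0.05: p ≥ α → fail to reject H₀

reject H₀: no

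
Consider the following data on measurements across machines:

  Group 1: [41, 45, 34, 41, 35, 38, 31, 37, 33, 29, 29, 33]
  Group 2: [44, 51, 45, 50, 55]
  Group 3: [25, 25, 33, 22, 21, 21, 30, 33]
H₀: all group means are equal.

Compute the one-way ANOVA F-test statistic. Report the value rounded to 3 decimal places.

test statistic = 32.322

Group means [35.50, 49.00, 26.25], grand mean 35.240
SSB = Σnᵢ(x̄ᵢ−x̄)² = 1594.060; SSW = ΣΣ(x−x̄ᵢ)² = 542.500
MSB = 1594.060/2 = 797.0300; MSW = 542.500/22 = 24.6591
F = MSB/MSW = 32.3220
df = (2, 22)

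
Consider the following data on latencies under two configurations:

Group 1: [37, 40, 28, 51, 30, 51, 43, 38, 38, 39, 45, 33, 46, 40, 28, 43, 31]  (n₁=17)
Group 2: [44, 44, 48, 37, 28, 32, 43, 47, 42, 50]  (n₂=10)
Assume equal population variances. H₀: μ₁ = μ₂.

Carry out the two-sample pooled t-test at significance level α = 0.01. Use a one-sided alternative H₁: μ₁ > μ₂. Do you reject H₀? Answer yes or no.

x̄₁=38.882, s₁=7.227, n₁=17
x̄₂=41.500, s₂=7.091, n₂=10
s_p² = [16·7.227² + 9·7.091²]/25 = 51.5306
SE = √(s_p²·(1/17+1/10)) = 2.8608
t = (38.882−41.500)/2.8608 = -0.9150
df = 25
p-value (one-sided, H₁ greater) = 0.81553
At α=0.01: p ≥ α → fail to reject H₀

reject H₀: no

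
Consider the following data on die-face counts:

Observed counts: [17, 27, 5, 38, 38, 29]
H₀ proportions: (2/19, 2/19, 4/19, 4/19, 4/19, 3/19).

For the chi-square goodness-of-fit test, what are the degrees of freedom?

degrees of freedom = 5

df = k − 1 = 6 − 1 = 5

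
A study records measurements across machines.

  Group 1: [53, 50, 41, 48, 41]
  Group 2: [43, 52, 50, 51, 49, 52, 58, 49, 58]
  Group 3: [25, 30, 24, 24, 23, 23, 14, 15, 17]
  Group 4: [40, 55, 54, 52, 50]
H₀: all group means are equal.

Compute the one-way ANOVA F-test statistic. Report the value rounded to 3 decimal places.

test statistic = 59.979

Group means [46.60, 51.33, 21.67, 50.20], grand mean 40.750
SSB = Σnᵢ(x̄ᵢ−x̄)² = 4903.250; SSW = ΣΣ(x−x̄ᵢ)² = 654.000
MSB = 4903.250/3 = 1634.4167; MSW = 654.000/24 = 27.2500
F = MSB/MSW = 59.9786
df = (3, 24)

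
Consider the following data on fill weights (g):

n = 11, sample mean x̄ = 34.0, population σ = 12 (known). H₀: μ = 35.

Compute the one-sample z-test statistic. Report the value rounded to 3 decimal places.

SE = σ/√n = 12/√11 = 3.6181
z = (x̄−μ₀)/SE = (34.0−35)/3.6181 = -0.2764

test statistic = -0.276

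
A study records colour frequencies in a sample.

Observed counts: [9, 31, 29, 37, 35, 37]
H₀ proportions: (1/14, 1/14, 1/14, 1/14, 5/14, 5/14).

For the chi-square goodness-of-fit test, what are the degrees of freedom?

degrees of freedom = 5

df = k − 1 = 6 − 1 = 5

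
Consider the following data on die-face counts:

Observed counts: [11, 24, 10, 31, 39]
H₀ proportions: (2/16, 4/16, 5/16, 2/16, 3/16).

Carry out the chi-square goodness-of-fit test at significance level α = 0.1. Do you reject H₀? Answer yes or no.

reject H₀: yes

n = 115; E_i = n·p_i = [14.38, 28.75, 35.94, 14.38, 21.56]
χ² = (11−14.38)²/14.38 + (24−28.75)²/28.75 + (10−35.94)²/35.94 + (31−14.38)²/14.38 + (39−21.56)²/21.56 = 53.6261
df = 4
p-value (upper-tail) = 0.00000
At α=0.1: p < α → reject H₀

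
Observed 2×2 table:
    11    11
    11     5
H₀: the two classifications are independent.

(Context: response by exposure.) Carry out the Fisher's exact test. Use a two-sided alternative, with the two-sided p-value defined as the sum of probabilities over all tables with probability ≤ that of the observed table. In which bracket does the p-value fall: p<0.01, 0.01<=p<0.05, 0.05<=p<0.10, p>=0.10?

Margins: r₁=22, r₂=16, c₁=22, c₂=16, n=38
p_obs = C(22,11)·C(16,11)/C(38,22); sum pmf over tables with pmf ≤ p_obs
p-value (two-sided) = 0.32625
→ bracket: p>=0.10

p-value bracket: p>=0.10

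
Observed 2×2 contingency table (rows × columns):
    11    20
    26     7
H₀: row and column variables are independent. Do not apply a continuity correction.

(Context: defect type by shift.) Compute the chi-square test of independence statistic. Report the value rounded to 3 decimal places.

Row totals [31, 33], col totals [37, 27], n=64
χ² = (11−17.92)²/17.92 + (20−13.08)²/13.08 + (26−19.08)²/19.08 + (7−13.92)²/13.92 = 12.2898
df = 1

test statistic = 12.290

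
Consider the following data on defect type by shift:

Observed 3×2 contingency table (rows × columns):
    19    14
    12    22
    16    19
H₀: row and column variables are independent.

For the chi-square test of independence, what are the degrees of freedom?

df = (r−1)(c−1) = (3−1)·(2−1) = 2

degrees of freedom = 2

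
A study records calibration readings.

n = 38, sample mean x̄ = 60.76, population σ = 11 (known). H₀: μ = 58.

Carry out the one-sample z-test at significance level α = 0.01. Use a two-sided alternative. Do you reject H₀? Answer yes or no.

reject H₀: no

SE = σ/√n = 11/√38 = 1.7844
z = (x̄−μ₀)/SE = (60.76−58)/1.7844 = 1.5467
p-value (two-sided) = 0.12193
At α=0.01: p ≥ α → fail to reject H₀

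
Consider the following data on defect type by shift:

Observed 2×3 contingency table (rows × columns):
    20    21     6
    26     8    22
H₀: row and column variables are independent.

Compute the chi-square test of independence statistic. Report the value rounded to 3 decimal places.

test statistic = 15.082

Row totals [47, 56], col totals [46, 29, 28], n=103
χ² = (20−20.99)²/20.99 + (21−13.23)²/13.23 + (6−12.78)²/12.78 + (26−25.01)²/25.01 + (8−15.77)²/15.77 + (22−15.22)²/15.22 = 15.0818
df = 2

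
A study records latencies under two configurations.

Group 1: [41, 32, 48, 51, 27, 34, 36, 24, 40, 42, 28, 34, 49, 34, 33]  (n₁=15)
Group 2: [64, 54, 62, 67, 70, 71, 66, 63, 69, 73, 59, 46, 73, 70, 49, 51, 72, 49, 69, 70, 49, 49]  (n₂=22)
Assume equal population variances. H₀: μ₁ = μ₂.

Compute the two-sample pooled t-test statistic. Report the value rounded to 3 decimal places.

x̄₁=36.867, s₁=8.149, n₁=15
x̄₂=62.045, s₂=9.474, n₂=22
s_p² = [14·8.149² + 21·9.474²]/35 = 80.4197
SE = √(s_p²·(1/15+1/22)) = 3.0028
t = (36.867−62.045)/3.0028 = -8.3851
df = 35

test statistic = -8.385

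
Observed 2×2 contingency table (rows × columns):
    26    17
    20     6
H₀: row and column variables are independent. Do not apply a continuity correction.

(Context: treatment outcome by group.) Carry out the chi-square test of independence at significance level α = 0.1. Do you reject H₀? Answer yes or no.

reject H₀: no

Row totals [43, 26], col totals [46, 23], n=69
χ² = (26−28.67)²/28.67 + (17−14.33)²/14.33 + (20−17.33)²/17.33 + (6−8.67)²/8.67 = 1.9750
df = 1
p-value (upper-tail) = 0.15992
At α=0.1: p ≥ α → fail to reject H₀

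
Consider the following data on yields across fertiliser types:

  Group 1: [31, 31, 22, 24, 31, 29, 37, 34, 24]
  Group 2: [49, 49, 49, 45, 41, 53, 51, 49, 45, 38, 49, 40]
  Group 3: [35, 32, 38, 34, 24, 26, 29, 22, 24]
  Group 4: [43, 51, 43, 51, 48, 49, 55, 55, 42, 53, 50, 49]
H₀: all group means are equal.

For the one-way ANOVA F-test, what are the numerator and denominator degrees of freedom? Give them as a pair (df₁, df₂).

degrees of freedom = [3, 38]

k = 4 groups, N = 42 total
df = (k−1, N−k) = (4−1, 42−4) = (3, 38)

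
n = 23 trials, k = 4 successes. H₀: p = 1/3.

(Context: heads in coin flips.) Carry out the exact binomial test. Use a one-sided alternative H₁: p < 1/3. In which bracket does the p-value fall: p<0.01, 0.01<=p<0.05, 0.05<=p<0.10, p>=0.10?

Exact binomial: n=23, k=4, p₀=1/3=0.3333
P(X≤4) from Σ C(n,i)·p₀^i·(1−p₀)^(n−i)
p-value (one-sided, H₁ less) = 0.07579
→ bracket: 0.05<=p<0.10

p-value bracket: 0.05<=p<0.10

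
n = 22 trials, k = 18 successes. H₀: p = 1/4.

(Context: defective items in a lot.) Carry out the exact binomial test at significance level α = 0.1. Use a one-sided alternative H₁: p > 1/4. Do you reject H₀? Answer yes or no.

Exact binomial: n=22, k=18, p₀=1/4=0.2500
P(X≥18) from Σ C(n,i)·p₀^i·(1−p₀)^(n−i)
p-value (one-sided, H₁ greater) = 0.00000
At α=0.1: p < α → reject H₀

reject H₀: yes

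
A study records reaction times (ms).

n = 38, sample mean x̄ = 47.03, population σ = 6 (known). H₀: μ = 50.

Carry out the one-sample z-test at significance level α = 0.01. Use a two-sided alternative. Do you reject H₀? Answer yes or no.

SE = σ/√n = 6/√38 = 0.9733
z = (x̄−μ₀)/SE = (47.03−50)/0.9733 = -3.0514
p-value (two-sided) = 0.00228
At α=0.01: p < α → reject H₀

reject H₀: yes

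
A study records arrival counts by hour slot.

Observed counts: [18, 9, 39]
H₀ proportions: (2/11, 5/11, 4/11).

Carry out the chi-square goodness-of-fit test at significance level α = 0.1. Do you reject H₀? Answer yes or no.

n = 66; E_i = n·p_i = [12.00, 30.00, 24.00]
χ² = (18−12.00)²/12.00 + (9−30.00)²/30.00 + (39−24.00)²/24.00 = 27.0750
df = 2
p-value (upper-tail) = 0.00000
At α=0.1: p < α → reject H₀

reject H₀: yes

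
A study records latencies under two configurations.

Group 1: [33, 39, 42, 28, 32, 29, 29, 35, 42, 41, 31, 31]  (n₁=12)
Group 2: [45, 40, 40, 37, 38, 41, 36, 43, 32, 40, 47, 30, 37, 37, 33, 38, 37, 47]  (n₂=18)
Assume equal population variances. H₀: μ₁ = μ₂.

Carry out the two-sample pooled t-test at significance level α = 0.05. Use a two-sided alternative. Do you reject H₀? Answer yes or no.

x̄₁=34.333, s₁=5.314, n₁=12
x̄₂=38.778, s₂=4.722, n₂=18
s_p² = [11·5.314² + 17·4.722²]/28 = 24.6349
SE = √(s_p²·(1/12+1/18)) = 1.8497
t = (34.333−38.778)/1.8497 = -2.4027
df = 28
p-value (two-sided) = 0.02315
At α=0.05: p < α → reject H₀

reject H₀: yes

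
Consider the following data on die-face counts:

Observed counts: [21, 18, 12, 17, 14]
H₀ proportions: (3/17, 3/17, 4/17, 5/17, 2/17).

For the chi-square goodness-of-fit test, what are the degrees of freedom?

degrees of freedom = 4

df = k − 1 = 5 − 1 = 4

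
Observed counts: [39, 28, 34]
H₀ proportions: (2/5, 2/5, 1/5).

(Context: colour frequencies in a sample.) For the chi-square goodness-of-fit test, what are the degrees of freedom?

df = k − 1 = 3 − 1 = 2

degrees of freedom = 2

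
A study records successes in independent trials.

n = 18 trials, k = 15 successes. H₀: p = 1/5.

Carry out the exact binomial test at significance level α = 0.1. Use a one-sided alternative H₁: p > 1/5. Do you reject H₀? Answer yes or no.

Exact binomial: n=18, k=15, p₀=1/5=0.2000
P(X≥15) from Σ C(n,i)·p₀^i·(1−p₀)^(n−i)
p-value (one-sided, H₁ greater) = 0.00000
At α=0.1: p < α → reject H₀

reject H₀: yes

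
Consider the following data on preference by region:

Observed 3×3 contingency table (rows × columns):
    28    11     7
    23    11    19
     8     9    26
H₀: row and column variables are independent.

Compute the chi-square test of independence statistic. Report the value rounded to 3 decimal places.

Row totals [46, 53, 43], col totals [59, 31, 52], n=142
χ² = (28−19.11)²/19.11 + (11−10.04)²/10.04 + (7−16.85)²/16.85 + (23−22.02)²/22.02 + (11−11.57)²/11.57 + (19−19.41)²/19.41 + (8−17.87)²/17.87 + (9−9.39)²/9.39 + (26−15.75)²/15.75 = 22.1992
df = 4

test statistic = 22.199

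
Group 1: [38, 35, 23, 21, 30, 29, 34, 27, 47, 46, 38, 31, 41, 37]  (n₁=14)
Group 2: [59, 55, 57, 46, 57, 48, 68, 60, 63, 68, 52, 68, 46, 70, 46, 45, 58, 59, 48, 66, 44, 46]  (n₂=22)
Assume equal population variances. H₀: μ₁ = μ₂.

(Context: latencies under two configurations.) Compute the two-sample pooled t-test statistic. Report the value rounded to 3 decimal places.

test statistic = -7.556

x̄₁=34.071, s₁=7.810, n₁=14
x̄₂=55.864, s₂=8.801, n₂=22
s_p² = [13·7.810² + 21·8.801²]/34 = 71.1623
SE = √(s_p²·(1/14+1/22)) = 2.8840
t = (34.071−55.864)/2.8840 = -7.5561
df = 34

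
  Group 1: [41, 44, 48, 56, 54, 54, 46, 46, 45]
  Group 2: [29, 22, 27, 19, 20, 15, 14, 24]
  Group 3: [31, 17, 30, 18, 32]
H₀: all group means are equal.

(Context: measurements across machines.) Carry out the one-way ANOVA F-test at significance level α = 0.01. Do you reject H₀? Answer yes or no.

Group means [48.22, 21.25, 25.60], grand mean 33.273
SSB = Σnᵢ(x̄ᵢ−x̄)² = 3462.108; SSW = ΣΣ(x−x̄ᵢ)² = 638.256
MSB = 3462.108/2 = 1731.0540; MSW = 638.256/19 = 33.5924
F = MSB/MSW = 51.5311
df = (2, 19)
p-value (upper-tail) = 0.00000
At α=0.01: p < α → reject H₀

reject H₀: yes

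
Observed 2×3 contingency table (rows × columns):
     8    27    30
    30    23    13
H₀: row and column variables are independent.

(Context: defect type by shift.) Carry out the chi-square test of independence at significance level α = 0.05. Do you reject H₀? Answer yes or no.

reject H₀: yes

Row totals [65, 66], col totals [38, 50, 43], n=131
χ² = (8−18.85)²/18.85 + (27−24.81)²/24.81 + (30−21.34)²/21.34 + (30−19.15)²/19.15 + (23−25.19)²/25.19 + (13−21.66)²/21.66 = 19.7713
df = 2
p-value (upper-tail) = 0.00005
At α=0.05: p < α → reject H₀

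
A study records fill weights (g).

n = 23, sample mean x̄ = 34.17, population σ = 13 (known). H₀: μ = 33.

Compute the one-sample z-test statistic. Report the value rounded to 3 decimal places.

SE = σ/√n = 13/√23 = 2.7107
z = (x̄−μ₀)/SE = (34.17−33)/2.7107 = 0.4316

test statistic = 0.432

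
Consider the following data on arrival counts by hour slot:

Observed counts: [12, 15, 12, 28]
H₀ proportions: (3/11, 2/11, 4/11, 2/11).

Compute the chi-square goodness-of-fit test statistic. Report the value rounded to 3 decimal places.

test statistic = 29.619

n = 67; E_i = n·p_i = [18.27, 12.18, 24.36, 12.18]
χ² = (12−18.27)²/18.27 + (15−12.18)²/12.18 + (12−24.36)²/24.36 + (28−12.18)²/12.18 = 29.6194
df = 3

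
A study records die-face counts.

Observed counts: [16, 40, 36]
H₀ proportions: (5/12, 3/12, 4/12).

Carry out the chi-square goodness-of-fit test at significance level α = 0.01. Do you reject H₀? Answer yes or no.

n = 92; E_i = n·p_i = [38.33, 23.00, 30.67]
χ² = (16−38.33)²/38.33 + (40−23.00)²/23.00 + (36−30.67)²/30.67 = 26.5043
df = 2
p-value (upper-tail) = 0.00000
At α=0.01: p < α → reject H₀

reject H₀: yes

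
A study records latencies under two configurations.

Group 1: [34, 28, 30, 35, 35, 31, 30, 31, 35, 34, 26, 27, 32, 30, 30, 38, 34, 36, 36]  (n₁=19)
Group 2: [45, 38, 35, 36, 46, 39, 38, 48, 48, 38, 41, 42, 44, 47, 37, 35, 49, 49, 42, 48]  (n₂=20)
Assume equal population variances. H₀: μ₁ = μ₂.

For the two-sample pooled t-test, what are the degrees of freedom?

df = n₁ + n₂ − 2 = 19 + 20 − 2 = 37

degrees of freedom = 37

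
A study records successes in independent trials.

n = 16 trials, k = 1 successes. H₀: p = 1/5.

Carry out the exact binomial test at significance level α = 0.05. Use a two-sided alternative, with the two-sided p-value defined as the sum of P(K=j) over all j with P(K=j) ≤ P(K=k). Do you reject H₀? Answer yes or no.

Exact binomial: n=16, k=1, p₀=1/5=0.2000
P(X=j) = C(n,j)·p₀^j·(1−p₀)^(n−j); p = Σ P(X=j) over j with P(X=j) ≤ P(X=1)
p-value (two-sided) = 0.22243
At α=0.05: p ≥ α → fail to reject H₀

reject H₀: no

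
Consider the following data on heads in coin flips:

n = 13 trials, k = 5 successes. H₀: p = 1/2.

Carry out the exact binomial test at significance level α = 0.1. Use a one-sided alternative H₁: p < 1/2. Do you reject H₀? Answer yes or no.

reject H₀: no

Exact binomial: n=13, k=5, p₀=1/2=0.5000
P(X≤5) from Σ C(n,i)·p₀^i·(1−p₀)^(n−i)
p-value (one-sided, H₁ less) = 0.29053
At α=0.1: p ≥ α → fail to reject H₀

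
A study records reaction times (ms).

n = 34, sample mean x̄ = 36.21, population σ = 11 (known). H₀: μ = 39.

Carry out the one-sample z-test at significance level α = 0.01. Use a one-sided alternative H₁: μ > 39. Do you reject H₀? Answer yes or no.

SE = σ/√n = 11/√34 = 1.8865
z = (x̄−μ₀)/SE = (36.21−39)/1.8865 = -1.4789
p-value (one-sided, H₁ greater) = 0.93042
At α=0.01: p ≥ α → fail to reject H₀

reject H₀: no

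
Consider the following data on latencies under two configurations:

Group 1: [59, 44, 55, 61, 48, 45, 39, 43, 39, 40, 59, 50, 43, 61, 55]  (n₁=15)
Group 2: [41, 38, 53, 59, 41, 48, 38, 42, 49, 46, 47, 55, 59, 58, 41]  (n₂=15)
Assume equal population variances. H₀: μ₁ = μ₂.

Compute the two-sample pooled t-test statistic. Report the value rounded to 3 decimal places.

test statistic = 0.599

x̄₁=49.400, s₁=8.253, n₁=15
x̄₂=47.667, s₂=7.575, n₂=15
s_p² = [14·8.253² + 14·7.575²]/28 = 62.7476
SE = √(s_p²·(1/15+1/15)) = 2.8925
t = (49.400−47.667)/2.8925 = 0.5993
df = 28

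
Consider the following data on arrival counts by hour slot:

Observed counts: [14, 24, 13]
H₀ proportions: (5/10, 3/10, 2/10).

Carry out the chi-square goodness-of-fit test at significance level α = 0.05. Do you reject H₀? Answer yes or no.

reject H₀: yes

n = 51; E_i = n·p_i = [25.50, 15.30, 10.20]
χ² = (14−25.50)²/25.50 + (24−15.30)²/15.30 + (13−10.20)²/10.20 = 10.9020
df = 2
p-value (upper-tail) = 0.00429
At α=0.05: p < α → reject H₀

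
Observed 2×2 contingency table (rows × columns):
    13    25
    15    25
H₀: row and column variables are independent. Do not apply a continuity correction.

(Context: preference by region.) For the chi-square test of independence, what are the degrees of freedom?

degrees of freedom = 1

df = (r−1)(c−1) = (2−1)·(2−1) = 1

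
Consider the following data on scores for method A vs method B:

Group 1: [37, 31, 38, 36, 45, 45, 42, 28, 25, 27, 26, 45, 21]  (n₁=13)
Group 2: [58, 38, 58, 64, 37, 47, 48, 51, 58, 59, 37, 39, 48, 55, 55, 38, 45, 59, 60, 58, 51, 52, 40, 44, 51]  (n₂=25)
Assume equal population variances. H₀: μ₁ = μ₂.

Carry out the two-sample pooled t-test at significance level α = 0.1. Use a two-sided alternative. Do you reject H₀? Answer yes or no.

x̄₁=34.308, s₁=8.479, n₁=13
x̄₂=50.000, s₂=8.406, n₂=25
s_p² = [12·8.479² + 24·8.406²]/36 = 71.0769
SE = √(s_p²·(1/13+1/25)) = 2.8828
t = (34.308−50.000)/2.8828 = -5.4434
df = 36
p-value (two-sided) = 0.00000
At α=0.1: p < α → reject H₀

reject H₀: yes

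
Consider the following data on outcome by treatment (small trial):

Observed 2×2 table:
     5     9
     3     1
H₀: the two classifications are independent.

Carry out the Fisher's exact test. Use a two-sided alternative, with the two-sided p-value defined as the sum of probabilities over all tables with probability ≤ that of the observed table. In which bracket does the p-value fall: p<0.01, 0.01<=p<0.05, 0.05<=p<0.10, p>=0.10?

p-value bracket: p>=0.10

Margins: r₁=14, r₂=4, c₁=8, c₂=10, n=18
p_obs = C(14,5)·C(4,3)/C(18,8); sum pmf over tables with pmf ≤ p_obs
p-value (two-sided) = 0.27451
→ bracket: p>=0.10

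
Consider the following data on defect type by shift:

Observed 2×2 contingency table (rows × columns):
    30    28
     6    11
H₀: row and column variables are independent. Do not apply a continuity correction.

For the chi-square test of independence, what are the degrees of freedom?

degrees of freedom = 1

df = (r−1)(c−1) = (2−1)·(2−1) = 1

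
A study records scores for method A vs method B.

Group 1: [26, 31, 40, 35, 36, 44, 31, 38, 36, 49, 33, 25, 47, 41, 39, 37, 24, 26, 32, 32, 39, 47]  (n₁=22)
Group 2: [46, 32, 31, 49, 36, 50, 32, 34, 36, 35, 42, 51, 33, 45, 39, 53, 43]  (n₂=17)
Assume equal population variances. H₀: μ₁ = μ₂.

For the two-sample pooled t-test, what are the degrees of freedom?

degrees of freedom = 37

df = n₁ + n₂ − 2 = 22 + 17 − 2 = 37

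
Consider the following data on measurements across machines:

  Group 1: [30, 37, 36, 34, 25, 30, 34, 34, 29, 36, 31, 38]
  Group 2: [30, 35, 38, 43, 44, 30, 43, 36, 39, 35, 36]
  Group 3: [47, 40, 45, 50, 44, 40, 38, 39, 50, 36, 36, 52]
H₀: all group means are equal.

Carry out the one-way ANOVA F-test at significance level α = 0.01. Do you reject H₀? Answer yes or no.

reject H₀: yes

Group means [32.83, 37.18, 43.08], grand mean 37.714
SSB = Σnᵢ(x̄ᵢ−x̄)² = 634.923; SSW = ΣΣ(x−x̄ᵢ)² = 754.220
MSB = 634.923/2 = 317.4616; MSW = 754.220/32 = 23.5694
F = MSB/MSW = 13.4692
df = (2, 32)
p-value (upper-tail) = 0.00006
At α=0.01: p < α → reject H₀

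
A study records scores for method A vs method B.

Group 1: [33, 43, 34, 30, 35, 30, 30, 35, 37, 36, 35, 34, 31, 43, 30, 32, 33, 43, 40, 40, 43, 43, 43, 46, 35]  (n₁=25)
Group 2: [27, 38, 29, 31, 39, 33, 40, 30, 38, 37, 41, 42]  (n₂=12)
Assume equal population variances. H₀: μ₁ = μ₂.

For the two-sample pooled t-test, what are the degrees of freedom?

degrees of freedom = 35

df = n₁ + n₂ − 2 = 25 + 12 − 2 = 35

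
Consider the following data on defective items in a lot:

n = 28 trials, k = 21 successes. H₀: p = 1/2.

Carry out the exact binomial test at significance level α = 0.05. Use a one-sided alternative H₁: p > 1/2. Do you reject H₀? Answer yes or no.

reject H₀: yes

Exact binomial: n=28, k=21, p₀=1/2=0.5000
P(X≥21) from Σ C(n,i)·p₀^i·(1−p₀)^(n−i)
p-value (one-sided, H₁ greater) = 0.00627
At α=0.05: p < α → reject H₀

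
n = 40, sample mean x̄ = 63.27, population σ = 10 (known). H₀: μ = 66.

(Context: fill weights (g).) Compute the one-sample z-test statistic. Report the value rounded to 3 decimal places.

SE = σ/√n = 10/√40 = 1.5811
z = (x̄−μ₀)/SE = (63.27−66)/1.5811 = -1.7266

test statistic = -1.727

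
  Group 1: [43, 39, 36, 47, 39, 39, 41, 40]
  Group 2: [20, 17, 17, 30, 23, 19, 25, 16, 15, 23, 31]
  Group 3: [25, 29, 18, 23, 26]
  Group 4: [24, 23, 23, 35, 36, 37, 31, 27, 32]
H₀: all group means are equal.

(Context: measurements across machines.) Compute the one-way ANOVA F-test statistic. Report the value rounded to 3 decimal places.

test statistic = 24.860

Group means [40.50, 21.45, 24.20, 29.78], grand mean 28.758
SSB = Σnᵢ(x̄ᵢ−x̄)² = 1802.978; SSW = ΣΣ(x−x̄ᵢ)² = 701.083
MSB = 1802.978/3 = 600.9926; MSW = 701.083/29 = 24.1753
F = MSB/MSW = 24.8598
df = (3, 29)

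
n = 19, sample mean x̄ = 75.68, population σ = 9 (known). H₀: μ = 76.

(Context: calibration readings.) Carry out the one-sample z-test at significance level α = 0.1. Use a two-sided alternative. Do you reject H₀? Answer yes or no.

SE = σ/√n = 9/√19 = 2.0647
z = (x̄−μ₀)/SE = (75.68−76)/2.0647 = -0.1550
p-value (two-sided) = 0.87683
At α=0.1: p ≥ α → fail to reject H₀

reject H₀: no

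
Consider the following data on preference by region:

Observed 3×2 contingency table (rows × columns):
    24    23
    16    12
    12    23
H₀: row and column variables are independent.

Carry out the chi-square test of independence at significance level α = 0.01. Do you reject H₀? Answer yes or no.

Row totals [47, 28, 35], col totals [52, 58], n=110
χ² = (24−22.22)²/22.22 + (23−24.78)²/24.78 + (16−13.24)²/13.24 + (12−14.76)²/14.76 + (12−16.55)²/16.55 + (23−18.45)²/18.45 = 3.7337
df = 2
p-value (upper-tail) = 0.15461
At α=0.01: p ≥ α → fail to reject H₀

reject H₀: no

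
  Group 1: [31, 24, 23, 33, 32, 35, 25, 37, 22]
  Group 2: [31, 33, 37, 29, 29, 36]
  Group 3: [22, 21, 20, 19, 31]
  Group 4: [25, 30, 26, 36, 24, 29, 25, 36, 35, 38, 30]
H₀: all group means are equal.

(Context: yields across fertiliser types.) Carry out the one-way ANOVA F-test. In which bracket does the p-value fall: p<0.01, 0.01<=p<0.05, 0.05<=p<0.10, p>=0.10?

Group means [29.11, 32.50, 22.60, 30.36], grand mean 29.161
SSB = Σnᵢ(x̄ᵢ−x̄)² = 298.059; SSW = ΣΣ(x−x̄ᵢ)² = 670.134
MSB = 298.059/3 = 99.3531; MSW = 670.134/27 = 24.8198
F = MSB/MSW = 4.0030
df = (3, 27)
p-value (upper-tail) = 0.01765
→ bracket: 0.01<=p<0.05

p-value bracket: 0.01<=p<0.05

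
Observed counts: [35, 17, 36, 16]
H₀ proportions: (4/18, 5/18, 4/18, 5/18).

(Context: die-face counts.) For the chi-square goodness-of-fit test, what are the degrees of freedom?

degrees of freedom = 3

df = k − 1 = 4 − 1 = 3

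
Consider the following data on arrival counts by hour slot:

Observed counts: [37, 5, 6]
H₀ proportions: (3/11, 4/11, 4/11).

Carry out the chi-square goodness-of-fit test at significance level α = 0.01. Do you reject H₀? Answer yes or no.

reject H₀: yes

n = 48; E_i = n·p_i = [13.09, 17.45, 17.45]
χ² = (37−13.09)²/13.09 + (5−17.45)²/17.45 + (6−17.45)²/17.45 = 60.0712
df = 2
p-value (upper-tail) = 0.00000
At α=0.01: p < α → reject H₀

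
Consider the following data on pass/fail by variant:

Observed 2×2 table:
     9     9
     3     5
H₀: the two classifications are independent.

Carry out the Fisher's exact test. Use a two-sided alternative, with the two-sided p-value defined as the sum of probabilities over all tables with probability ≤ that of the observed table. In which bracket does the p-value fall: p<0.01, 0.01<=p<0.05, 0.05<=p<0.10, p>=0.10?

p-value bracket: p>=0.10

Margins: r₁=18, r₂=8, c₁=12, c₂=14, n=26
p_obs = C(18,9)·C(8,3)/C(26,12); sum pmf over tables with pmf ≤ p_obs
p-value (two-sided) = 0.68284
→ bracket: p>=0.10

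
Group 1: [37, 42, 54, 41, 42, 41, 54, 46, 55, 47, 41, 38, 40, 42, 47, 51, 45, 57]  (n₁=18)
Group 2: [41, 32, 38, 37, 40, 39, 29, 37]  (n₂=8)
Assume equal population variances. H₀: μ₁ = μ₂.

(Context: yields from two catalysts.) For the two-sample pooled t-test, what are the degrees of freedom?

df = n₁ + n₂ − 2 = 18 + 8 − 2 = 24

degrees of freedom = 24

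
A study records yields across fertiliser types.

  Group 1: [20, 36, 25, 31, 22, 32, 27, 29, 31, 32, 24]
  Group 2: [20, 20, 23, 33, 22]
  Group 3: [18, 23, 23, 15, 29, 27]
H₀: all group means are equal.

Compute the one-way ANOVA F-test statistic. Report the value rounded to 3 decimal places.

Group means [28.09, 23.60, 22.50], grand mean 25.545
SSB = Σnᵢ(x̄ᵢ−x̄)² = 145.845; SSW = ΣΣ(x−x̄ᵢ)² = 497.609
MSB = 145.845/2 = 72.9227; MSW = 497.609/19 = 26.1900
F = MSB/MSW = 2.7844
df = (2, 19)

test statistic = 2.784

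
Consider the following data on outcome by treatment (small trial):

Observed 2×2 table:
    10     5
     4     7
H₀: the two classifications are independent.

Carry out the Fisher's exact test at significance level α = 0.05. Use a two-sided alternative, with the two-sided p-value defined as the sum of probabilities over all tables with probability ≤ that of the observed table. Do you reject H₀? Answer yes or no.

reject H₀: no

Margins: r₁=15, r₂=11, c₁=14, c₂=12, n=26
p_obs = C(15,10)·C(11,4)/C(26,14); sum pmf over tables with pmf ≤ p_obs
p-value (two-sided) = 0.23286
At α=0.05: p ≥ α → fail to reject H₀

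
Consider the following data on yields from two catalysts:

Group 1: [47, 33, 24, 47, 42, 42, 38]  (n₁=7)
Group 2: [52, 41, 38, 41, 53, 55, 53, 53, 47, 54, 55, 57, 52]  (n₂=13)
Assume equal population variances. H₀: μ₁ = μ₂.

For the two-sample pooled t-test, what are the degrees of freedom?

degrees of freedom = 18

df = n₁ + n₂ − 2 = 7 + 13 − 2 = 18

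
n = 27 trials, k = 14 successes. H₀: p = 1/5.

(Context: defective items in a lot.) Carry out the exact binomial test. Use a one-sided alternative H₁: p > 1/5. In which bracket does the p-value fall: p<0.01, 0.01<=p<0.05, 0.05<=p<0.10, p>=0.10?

Exact binomial: n=27, k=14, p₀=1/5=0.2000
P(X≥14) from Σ C(n,i)·p₀^i·(1−p₀)^(n−i)
p-value (one-sided, H₁ greater) = 0.00023
→ bracket: p<0.01

p-value bracket: p<0.01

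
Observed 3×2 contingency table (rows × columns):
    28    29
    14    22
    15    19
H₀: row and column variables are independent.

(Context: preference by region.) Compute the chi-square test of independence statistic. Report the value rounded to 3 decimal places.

Row totals [57, 36, 34], col totals [57, 70], n=127
χ² = (28−25.58)²/25.58 + (29−31.42)²/31.42 + (14−16.16)²/16.16 + (22−19.84)²/19.84 + (15−15.26)²/15.26 + (19−18.74)²/18.74 = 0.9451
df = 2

test statistic = 0.945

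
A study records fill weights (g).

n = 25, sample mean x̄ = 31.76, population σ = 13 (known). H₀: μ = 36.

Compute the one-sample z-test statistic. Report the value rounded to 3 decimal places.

test statistic = -1.631

SE = σ/√n = 13/√25 = 2.6000
z = (x̄−μ₀)/SE = (31.76−36)/2.6000 = -1.6308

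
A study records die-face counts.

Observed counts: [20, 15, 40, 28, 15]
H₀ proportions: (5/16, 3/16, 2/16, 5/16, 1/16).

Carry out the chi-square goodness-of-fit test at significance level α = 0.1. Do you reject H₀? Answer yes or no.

n = 118; E_i = n·p_i = [36.88, 22.12, 14.75, 36.88, 7.38]
χ² = (20−36.88)²/36.88 + (15−22.12)²/22.12 + (40−14.75)²/14.75 + (28−36.88)²/36.88 + (15−7.38)²/7.38 = 63.2610
df = 4
p-value (upper-tail) = 0.00000
At α=0.1: p < α → reject H₀

reject H₀: yes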